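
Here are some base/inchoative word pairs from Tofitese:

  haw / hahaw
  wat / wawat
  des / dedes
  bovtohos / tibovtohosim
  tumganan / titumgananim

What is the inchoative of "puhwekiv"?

tipuhwekivim

des and bovtohos both end in -s yet inflect differently (dedes, tibovtohosim), so the final letter is not what conditions the rule; the number of vowels is.
"puhwekiv" has 3 vowels. The stems with 3 vowels (bovtohos → tibovtohosim, tumganan → titumgananim) add ti- … -im around the stem.
So puhwekiv → tipuhwekivim.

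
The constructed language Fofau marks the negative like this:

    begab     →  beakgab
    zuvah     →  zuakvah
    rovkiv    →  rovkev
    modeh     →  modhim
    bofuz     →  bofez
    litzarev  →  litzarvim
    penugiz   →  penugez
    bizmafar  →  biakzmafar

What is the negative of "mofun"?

mofen

"mofun" has last vowel 'u'. The one such stem in the data (bofuz → bofez) changes the last vowel to 'e' (as do penugiz, rovkiv), so the same rule applies.
So mofun → mofen.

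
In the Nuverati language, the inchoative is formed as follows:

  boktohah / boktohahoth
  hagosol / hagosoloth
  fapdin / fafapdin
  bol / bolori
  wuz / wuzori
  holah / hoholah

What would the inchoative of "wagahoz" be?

"wagahoz" has 3 vowels. The stems with 3 vowels (boktohah → boktohahoth, hagosol → hagosoloth) add -oth.
The other patterns: stems with 1 vowel add -ori; stems with 2 vowels repeat the first consonant+vowel as a prefix.
So wagahoz → wagahozoth.

wagahozoth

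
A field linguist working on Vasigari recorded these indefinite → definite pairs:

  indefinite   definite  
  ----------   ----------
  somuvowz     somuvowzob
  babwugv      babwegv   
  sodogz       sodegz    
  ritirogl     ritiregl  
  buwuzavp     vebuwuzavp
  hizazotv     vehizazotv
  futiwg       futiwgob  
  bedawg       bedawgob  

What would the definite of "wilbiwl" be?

wilbiwlob

sodogz and somuvowz both end in -z yet inflect differently (sodegz, somuvowzob), so the final letter is not what conditions the rule; the second-to-last letter is.
"wilbiwl" has second-to-last letter 'w'. The stems whose second-to-last letter is 'w' (futiwg → futiwgob, somuvowz → somuvowzob, bedawg → bedawgob) add -ob.
So wilbiwl → wilbiwlob.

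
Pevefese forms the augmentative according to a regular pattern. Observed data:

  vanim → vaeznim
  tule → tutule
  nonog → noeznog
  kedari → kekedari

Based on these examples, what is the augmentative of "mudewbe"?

mumudewbe

kedari and vanim both have last vowel 'i' yet inflect differently (kekedari, vaeznim), so the last vowel is not what conditions the rule; whether the stem ends in a vowel or a consonant is.
"mudewbe" ends in a vowel. The stems ending in a vowel (tule → tutule, kedari → kekedari) repeat the first consonant+vowel as a prefix.
The other pattern: stems ending in a consonant insert -ez- after the first vowel.
So mudewbe → mumudewbe.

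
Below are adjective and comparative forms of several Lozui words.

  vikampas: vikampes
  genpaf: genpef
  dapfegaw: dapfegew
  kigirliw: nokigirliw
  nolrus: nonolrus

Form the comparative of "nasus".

nonasus

dapfegaw and kigirliw both end in -w yet inflect differently (dapfegew, nokigirliw), so the final letter is not what conditions the rule; the last vowel is.
"nasus" has last vowel 'u'. The one such stem in the data (nolrus → nonolrus) adds the prefix no-, so the same rule applies.
The other pattern: stems whose last vowel is 'a' change the last vowel to 'e'.
So nasus → nonasus.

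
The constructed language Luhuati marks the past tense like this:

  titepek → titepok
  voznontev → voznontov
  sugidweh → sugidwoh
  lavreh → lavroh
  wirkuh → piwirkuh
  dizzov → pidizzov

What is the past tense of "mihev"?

mihov

sugidweh and wirkuh both end in -h yet inflect differently (sugidwoh, piwirkuh), so the final letter is not what conditions the rule; the last vowel is.
"mihev" has last vowel 'e'. The stems whose last vowel is 'e' (titepek → titepok, voznontev → voznontov, sugidweh → sugidwoh) change the last vowel to 'o'.
The other pattern: stems whose last vowel is 'o' or 'u' add the prefix pi-.
So mihev → mihov.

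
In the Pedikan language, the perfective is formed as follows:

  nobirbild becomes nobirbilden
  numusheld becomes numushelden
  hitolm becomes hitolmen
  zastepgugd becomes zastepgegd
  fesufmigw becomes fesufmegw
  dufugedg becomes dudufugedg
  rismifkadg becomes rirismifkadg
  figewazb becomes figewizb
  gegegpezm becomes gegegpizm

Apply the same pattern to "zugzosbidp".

nobirbild and zastepgugd both end in -d yet inflect differently (nobirbilden, zastepgegd), so the final letter is not what conditions the rule; the second-to-last letter is.
"zugzosbidp" has second-to-last letter 'd'. The stems whose second-to-last letter is 'd' (dufugedg → dudufugedg, rismifkadg → rirismifkadg) repeat the first consonant+vowel as a prefix.
So zugzosbidp → zuzugzosbidp.

zuzugzosbidp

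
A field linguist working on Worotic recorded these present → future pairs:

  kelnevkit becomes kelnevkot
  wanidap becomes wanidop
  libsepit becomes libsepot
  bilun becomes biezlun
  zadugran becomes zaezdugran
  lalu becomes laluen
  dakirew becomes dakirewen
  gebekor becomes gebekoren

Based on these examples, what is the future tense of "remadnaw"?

remadnawen

wanidap and zadugran both have last vowel 'a' yet inflect differently (wanidop, zaezdugran), so the last vowel is not what conditions the rule; the final letter is.
"remadnaw" ends in -w. The one such stem in the data (dakirew → dakirewen) adds -en, so the same rule applies.
The other patterns: stems ending in -p or -t change the last vowel to 'o'; stems ending in -n insert -ez- after the first vowel.
So remadnaw → remadnawen.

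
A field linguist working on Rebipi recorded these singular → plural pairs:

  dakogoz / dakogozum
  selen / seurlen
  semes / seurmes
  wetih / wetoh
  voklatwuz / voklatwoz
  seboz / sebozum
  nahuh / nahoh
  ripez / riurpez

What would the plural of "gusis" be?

dakogoz and ripez both end in -z yet inflect differently (dakogozum, riurpez), so the final letter is not what conditions the rule; the last vowel is.
"gusis" has last vowel 'i'. The one such stem in the data (wetih → wetoh) changes the last vowel to 'o' (as do nahuh, voklatwuz), so the same rule applies.
So gusis → gusos.

gusos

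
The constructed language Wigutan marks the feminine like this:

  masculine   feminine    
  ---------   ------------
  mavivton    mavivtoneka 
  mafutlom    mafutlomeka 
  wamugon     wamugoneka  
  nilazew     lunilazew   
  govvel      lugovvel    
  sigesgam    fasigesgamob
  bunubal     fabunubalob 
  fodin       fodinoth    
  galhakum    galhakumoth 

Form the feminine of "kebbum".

"kebbum" has last vowel 'u'. The one such stem in the data (galhakum → galhakumoth) adds -oth, so the same rule applies.
The other patterns: stems whose last vowel is 'o' add -eka; stems whose last vowel is 'e' add the prefix lu-; stems whose last vowel is 'a' add fa- … -ob around the stem.
So kebbum → kebbumoth.

kebbumoth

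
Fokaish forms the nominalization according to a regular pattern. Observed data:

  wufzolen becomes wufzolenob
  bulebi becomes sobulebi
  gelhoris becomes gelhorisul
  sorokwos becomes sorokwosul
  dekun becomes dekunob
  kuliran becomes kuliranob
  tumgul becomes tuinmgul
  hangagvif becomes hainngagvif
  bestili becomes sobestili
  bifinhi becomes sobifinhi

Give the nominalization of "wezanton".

wezantonob

"wezanton" ends in -n. The stems ending in -n (wufzolen → wufzolenob, dekun → dekunob, kuliran → kuliranob) add -ob.
The other patterns: stems ending in -i add the prefix so-; stems ending in -s add -ul; stems ending in -f or -l insert -in- after the first vowel.
So wezanton → wezantonob.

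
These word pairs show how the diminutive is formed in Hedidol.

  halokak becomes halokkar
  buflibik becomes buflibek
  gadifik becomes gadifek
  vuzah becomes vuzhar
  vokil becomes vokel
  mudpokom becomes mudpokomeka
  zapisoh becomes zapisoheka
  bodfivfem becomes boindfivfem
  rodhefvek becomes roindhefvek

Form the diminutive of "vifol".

mudpokom and bodfivfem both end in -m yet inflect differently (mudpokomeka, boindfivfem), so the final letter is not what conditions the rule; the last vowel is.
"vifol" has last vowel 'o'. The stems whose last vowel is 'o' (mudpokom → mudpokomeka, zapisoh → zapisoheka) add -eka.
The other patterns: stems whose last vowel is 'e' insert -in- after the first vowel; stems whose last vowel is 'a' delete the last vowel and add -ar; stems whose last vowel is 'i' change the last vowel to 'e'.
So vifol → vifoleka.

vifoleka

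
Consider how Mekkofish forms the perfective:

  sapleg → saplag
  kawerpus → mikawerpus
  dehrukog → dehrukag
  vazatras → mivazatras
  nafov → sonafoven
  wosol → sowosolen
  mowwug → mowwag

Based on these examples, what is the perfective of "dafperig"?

dafperag

mowwug and kawerpus both have last vowel 'u' yet inflect differently (mowwag, mikawerpus), so the last vowel is not what conditions the rule; the final letter is.
"dafperig" ends in -g. The stems ending in -g (dehrukog → dehrukag, mowwug → mowwag, sapleg → saplag) change the last vowel to 'a'.
The other patterns: stems ending in -s add the prefix mi-; stems ending in -l or -v add so- … -en around the stem.
So dafperig → dafperag.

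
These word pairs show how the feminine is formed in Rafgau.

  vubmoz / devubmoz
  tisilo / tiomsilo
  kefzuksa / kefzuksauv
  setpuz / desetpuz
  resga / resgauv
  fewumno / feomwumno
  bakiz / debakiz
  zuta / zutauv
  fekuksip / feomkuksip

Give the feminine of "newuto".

bakiz and fekuksip both have last vowel 'i' yet inflect differently (debakiz, feomkuksip), so the last vowel is not what conditions the rule; the final letter is.
"newuto" ends in -o. The stems ending in -o (tisilo → tiomsilo, fewumno → feomwumno) insert -om- after the first vowel.
So newuto → neomwuto.

neomwuto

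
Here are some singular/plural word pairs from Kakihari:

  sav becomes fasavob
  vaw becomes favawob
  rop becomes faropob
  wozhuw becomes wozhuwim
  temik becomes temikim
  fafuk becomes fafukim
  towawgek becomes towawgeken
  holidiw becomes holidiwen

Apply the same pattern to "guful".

"guful" has 2 vowels. The stems with 2 vowels (wozhuw → wozhuwim, temik → temikim, fafuk → fafukim) add -im.
The other patterns: stems with 1 vowel add fa- … -ob around the stem; stems with 3 vowels add -en.
So guful → gufulim.

gufulim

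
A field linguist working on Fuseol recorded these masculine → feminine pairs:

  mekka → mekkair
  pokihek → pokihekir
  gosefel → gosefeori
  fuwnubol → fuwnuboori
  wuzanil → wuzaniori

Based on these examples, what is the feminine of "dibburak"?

"dibburak" ends in -k. The one such stem in the data (pokihek → pokihekir) adds -ir, so the same rule applies.
So dibburak → dibburakir.

dibburakir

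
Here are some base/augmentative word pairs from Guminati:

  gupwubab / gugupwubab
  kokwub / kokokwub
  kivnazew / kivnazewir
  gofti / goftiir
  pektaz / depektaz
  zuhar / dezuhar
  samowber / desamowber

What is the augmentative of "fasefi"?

fasefiir

gupwubab and pektaz both have last vowel 'a' yet inflect differently (gugupwubab, depektaz), so the last vowel is not what conditions the rule; the final letter is.
"fasefi" ends in -i. The one such stem in the data (gofti → goftiir) adds -ir, so the same rule applies.
So fasefi → fasefiir.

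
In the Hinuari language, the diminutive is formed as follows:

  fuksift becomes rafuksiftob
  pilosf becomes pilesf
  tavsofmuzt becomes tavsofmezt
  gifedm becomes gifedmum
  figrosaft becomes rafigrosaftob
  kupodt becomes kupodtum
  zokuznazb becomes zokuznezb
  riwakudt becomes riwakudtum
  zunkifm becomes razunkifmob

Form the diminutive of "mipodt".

mipodtum

"mipodt" has second-to-last letter 'd'. The stems whose second-to-last letter is 'd' (gifedm → gifedmum, riwakudt → riwakudtum, kupodt → kupodtum) add -um.
The other patterns: stems whose second-to-last letter is 'f' add ra- … -ob around the stem; stems whose second-to-last letter is 's' or 'z' change the last vowel to 'e'.
So mipodt → mipodtum.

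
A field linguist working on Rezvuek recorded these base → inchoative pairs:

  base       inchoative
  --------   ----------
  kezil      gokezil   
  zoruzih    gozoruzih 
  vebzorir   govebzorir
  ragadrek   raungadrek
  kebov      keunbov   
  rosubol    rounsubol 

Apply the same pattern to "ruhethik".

goruhethik

"ruhethik" has last vowel 'i'. The stems whose last vowel is 'i' (kezil → gokezil, zoruzih → gozoruzih, vebzorir → govebzorir) add the prefix go-.
The other pattern: stems whose last vowel is 'e' or 'o' insert -un- after the first vowel.
So ruhethik → goruhethik.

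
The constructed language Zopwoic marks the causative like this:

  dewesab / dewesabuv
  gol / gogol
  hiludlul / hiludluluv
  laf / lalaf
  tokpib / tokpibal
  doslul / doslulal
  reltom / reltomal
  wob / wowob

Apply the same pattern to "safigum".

"safigum" has 3 vowels. The stems with 3 vowels (dewesab → dewesabuv, hiludlul → hiludluluv) add -uv.
The other patterns: stems with 1 vowel repeat the first consonant+vowel as a prefix; stems with 2 vowels add -al.
So safigum → safigumuv.

safigumuv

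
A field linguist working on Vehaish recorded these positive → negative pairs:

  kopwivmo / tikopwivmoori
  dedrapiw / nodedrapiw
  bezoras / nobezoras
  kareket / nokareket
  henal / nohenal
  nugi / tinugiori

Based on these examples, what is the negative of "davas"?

dedrapiw and nugi both have last vowel 'i' yet inflect differently (nodedrapiw, tinugiori), so the last vowel is not what conditions the rule; whether the stem ends in a vowel or a consonant is.
"davas" ends in a consonant. The stems ending in a consonant (bezoras → nobezoras, kareket → nokareket, henal → nohenal) add the prefix no-.
So davas → nodavas.

nodavas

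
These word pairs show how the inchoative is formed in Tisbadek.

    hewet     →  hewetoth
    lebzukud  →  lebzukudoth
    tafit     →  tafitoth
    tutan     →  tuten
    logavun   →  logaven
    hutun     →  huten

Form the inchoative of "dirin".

diren

"dirin" ends in -n. The stems ending in -n (logavun → logaven, hutun → huten, tutan → tuten) change the last vowel to 'e'.
The other pattern: stems ending in -d or -t add -oth.
So dirin → diren.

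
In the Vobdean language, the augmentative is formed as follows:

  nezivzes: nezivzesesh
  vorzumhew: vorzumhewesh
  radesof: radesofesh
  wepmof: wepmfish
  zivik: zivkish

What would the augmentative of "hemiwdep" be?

"hemiwdep" has 3 vowels. The stems with 3 vowels (nezivzes → nezivzesesh, vorzumhew → vorzumhewesh, radesof → radesofesh) add -esh.
So hemiwdep → hemiwdepesh.

hemiwdepesh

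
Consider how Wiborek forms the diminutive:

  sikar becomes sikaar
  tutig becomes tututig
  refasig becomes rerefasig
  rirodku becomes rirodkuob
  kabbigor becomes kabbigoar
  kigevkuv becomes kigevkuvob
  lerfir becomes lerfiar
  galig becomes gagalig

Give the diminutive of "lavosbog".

lerfir and galig both have last vowel 'i' yet inflect differently (lerfiar, gagalig), so the last vowel is not what conditions the rule; the final letter is.
"lavosbog" ends in -g. The stems ending in -g (galig → gagalig, tutig → tututig, refasig → rerefasig) repeat the first consonant+vowel as a prefix.
The other patterns: stems ending in -r drop the final letter and add -ar; stems ending in -u or -v add -ob.
So lavosbog → lalavosbog.

lalavosbog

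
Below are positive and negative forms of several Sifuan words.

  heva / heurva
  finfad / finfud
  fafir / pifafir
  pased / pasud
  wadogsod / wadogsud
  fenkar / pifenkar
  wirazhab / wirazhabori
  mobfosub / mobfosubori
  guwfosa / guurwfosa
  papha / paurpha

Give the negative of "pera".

peurra

heva and fenkar both have last vowel 'a' yet inflect differently (heurva, pifenkar), so the last vowel is not what conditions the rule; the final letter is.
"pera" ends in -a. The stems ending in -a (heva → heurva, papha → paurpha, guwfosa → guurwfosa) insert -ur- after the first vowel.
The other patterns: stems ending in -r add the prefix pi-; stems ending in -b add -ori; stems ending in -d change the last vowel to 'u'.
So pera → peurra.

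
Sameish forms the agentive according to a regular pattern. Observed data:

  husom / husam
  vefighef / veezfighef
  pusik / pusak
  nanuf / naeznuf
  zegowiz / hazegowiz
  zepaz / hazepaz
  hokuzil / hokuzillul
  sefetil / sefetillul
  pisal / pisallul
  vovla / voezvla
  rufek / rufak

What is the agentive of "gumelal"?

hokuzil and zegowiz both have last vowel 'i' yet inflect differently (hokuzillul, hazegowiz), so the last vowel is not what conditions the rule; the final letter is.
"gumelal" ends in -l. The stems ending in -l (hokuzil → hokuzillul, pisal → pisallul, sefetil → sefetillul) double the final consonant and add -ul.
So gumelal → gumelallul.

gumelallul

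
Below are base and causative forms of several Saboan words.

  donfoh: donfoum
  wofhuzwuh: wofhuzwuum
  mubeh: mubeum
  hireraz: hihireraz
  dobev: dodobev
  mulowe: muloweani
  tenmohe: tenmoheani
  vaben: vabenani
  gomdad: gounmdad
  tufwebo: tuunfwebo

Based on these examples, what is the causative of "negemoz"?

nenegemoz

"negemoz" ends in -z. The one such stem in the data (hireraz → hihireraz) repeats the first consonant+vowel as a prefix (as does dobev), so the same rule applies.
The other patterns: stems ending in -h drop the final letter and add -um; stems ending in -e or -n add -ani; stems ending in -d or -o insert -un- after the first vowel.
So negemoz → nenegemoz.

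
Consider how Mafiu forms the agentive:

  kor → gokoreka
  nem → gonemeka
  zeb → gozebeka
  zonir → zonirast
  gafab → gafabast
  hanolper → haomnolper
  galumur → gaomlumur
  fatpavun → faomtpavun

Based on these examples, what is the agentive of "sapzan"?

sapzanast

kor and zonir both end in -r yet inflect differently (gokoreka, zonirast), so the final letter is not what conditions the rule; the number of vowels is.
"sapzan" has 2 vowels. The stems with 2 vowels (zonir → zonirast, gafab → gafabast) add -ast.
So sapzan → sapzanast.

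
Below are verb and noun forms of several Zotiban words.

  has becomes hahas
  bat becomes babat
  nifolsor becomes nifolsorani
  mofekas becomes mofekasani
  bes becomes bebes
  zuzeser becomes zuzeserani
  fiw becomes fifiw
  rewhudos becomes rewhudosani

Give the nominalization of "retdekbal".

retdekbalani

has and rewhudos both end in -s yet inflect differently (hahas, rewhudosani), so the final letter is not what conditions the rule; the number of vowels is.
"retdekbal" has 3 vowels. The stems with 3 vowels (rewhudos → rewhudosani, mofekas → mofekasani, zuzeser → zuzeserani) add -ani.
The other pattern: stems with 1 vowel repeat the first consonant+vowel as a prefix.
So retdekbal → retdekbalani.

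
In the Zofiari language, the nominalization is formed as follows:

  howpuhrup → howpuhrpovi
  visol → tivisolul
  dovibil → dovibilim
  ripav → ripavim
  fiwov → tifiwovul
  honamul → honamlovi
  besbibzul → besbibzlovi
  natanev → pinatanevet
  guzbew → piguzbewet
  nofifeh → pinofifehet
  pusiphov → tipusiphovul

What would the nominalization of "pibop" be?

tipibopul

ripav and natanev both end in -v yet inflect differently (ripavim, pinatanevet), so the final letter is not what conditions the rule; the last vowel is.
"pibop" has last vowel 'o'. The stems whose last vowel is 'o' (visol → tivisolul, fiwov → tifiwovul, pusiphov → tipusiphovul) add ti- … -ul around the stem.
So pibop → tipibopul.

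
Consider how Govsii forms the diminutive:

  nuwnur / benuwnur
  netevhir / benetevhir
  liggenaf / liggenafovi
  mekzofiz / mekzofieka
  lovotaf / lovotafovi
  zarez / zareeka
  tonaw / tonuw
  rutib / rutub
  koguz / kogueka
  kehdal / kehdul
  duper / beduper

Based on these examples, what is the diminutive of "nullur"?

benullur

mekzofiz and netevhir both have last vowel 'i' yet inflect differently (mekzofieka, benetevhir), so the last vowel is not what conditions the rule; the final letter is.
"nullur" ends in -r. The stems ending in -r (netevhir → benetevhir, duper → beduper, nuwnur → benuwnur) add the prefix be-.
So nullur → benullur.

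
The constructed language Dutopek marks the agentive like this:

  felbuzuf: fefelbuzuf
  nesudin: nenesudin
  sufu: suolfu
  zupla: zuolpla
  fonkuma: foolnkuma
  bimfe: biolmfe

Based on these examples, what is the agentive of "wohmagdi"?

"wohmagdi" ends in a vowel. The stems ending in a vowel (sufu → suolfu, zupla → zuolpla, fonkuma → foolnkuma) insert -ol- after the first vowel.
So wohmagdi → woolhmagdi.

woolhmagdi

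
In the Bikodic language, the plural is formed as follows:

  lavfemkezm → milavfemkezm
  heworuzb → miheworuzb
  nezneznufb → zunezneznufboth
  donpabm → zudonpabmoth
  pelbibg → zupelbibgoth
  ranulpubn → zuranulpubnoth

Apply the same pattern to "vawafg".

zuvawafgoth

heworuzb and nezneznufb both end in -b yet inflect differently (miheworuzb, zunezneznufboth), so the final letter is not what conditions the rule; the second-to-last letter is.
"vawafg" has second-to-last letter 'f'. The one such stem in the data (nezneznufb → zunezneznufboth) adds zu- … -oth around the stem, so the same rule applies.
The other pattern: stems whose second-to-last letter is 'z' add the prefix mi-.
So vawafg → zuvawafgoth.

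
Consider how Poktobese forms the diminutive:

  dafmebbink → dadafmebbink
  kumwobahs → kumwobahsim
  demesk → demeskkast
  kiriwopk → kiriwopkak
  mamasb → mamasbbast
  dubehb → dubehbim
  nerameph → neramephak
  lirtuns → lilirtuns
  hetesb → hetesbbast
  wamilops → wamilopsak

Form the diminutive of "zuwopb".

kumwobahs and wamilops both end in -s yet inflect differently (kumwobahsim, wamilopsak), so the final letter is not what conditions the rule; the second-to-last letter is.
"zuwopb" has second-to-last letter 'p'. The stems whose second-to-last letter is 'p' (nerameph → neramephak, kiriwopk → kiriwopkak, wamilops → wamilopsak) add -ak.
So zuwopb → zuwopbak.

zuwopbak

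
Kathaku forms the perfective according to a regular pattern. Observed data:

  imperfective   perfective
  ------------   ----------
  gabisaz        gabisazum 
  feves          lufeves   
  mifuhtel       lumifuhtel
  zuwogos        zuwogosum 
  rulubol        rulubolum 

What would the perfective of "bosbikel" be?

lubosbikel

"bosbikel" has last vowel 'e'. The stems whose last vowel is 'e' (feves → lufeves, mifuhtel → lumifuhtel) add the prefix lu-.
So bosbikel → lubosbikel.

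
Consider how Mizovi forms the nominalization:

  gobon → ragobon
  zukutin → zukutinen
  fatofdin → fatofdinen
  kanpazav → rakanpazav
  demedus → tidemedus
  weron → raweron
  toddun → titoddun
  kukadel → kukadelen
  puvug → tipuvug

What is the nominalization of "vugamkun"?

zukutin and weron both end in -n yet inflect differently (zukutinen, raweron), so the final letter is not what conditions the rule; the last vowel is.
"vugamkun" has last vowel 'u'. The stems whose last vowel is 'u' (toddun → titoddun, puvug → tipuvug, demedus → tidemedus) add the prefix ti-.
So vugamkun → tivugamkun.

tivugamkun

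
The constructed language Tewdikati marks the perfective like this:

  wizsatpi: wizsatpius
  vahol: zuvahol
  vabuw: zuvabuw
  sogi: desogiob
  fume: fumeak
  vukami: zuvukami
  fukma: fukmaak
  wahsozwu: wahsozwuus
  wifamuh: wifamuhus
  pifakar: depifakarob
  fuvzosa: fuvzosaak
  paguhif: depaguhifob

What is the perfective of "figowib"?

"figowib" begins with f-. The stems beginning with f- (fukma → fukmaak, fuvzosa → fuvzosaak, fume → fumeak) add -ak.
The other patterns: stems beginning with p- or s- add de- … -ob around the stem; stems beginning with v- add the prefix zu-; stems beginning with w- add -us.
So figowib → figowibak.

figowibak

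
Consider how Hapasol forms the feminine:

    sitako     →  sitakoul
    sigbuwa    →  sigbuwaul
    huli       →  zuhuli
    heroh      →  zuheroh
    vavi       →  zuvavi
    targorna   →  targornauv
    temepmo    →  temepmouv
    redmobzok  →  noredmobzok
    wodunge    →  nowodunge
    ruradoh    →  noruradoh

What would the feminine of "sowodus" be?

sigbuwa and targorna both end in -a yet inflect differently (sigbuwaul, targornauv), so the final letter is not what conditions the rule; the first letter is.
"sowodus" begins with s-. The stems beginning with s- (sitako → sitakoul, sigbuwa → sigbuwaul) add -ul.
The other patterns: stems beginning with h- or v- add the prefix zu-; stems beginning with t- add -uv; stems beginning with r- or w- add the prefix no-.
So sowodus → sowodusul.

sowodusul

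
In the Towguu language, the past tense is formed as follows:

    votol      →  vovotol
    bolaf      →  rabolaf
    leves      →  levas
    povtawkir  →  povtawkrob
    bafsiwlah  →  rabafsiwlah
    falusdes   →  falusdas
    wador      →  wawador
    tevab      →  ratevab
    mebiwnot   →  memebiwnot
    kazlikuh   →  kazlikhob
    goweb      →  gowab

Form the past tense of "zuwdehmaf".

razuwdehmaf

wador and povtawkir both end in -r yet inflect differently (wawador, povtawkrob), so the final letter is not what conditions the rule; the last vowel is.
"zuwdehmaf" has last vowel 'a'. The stems whose last vowel is 'a' (bafsiwlah → rabafsiwlah, tevab → ratevab, bolaf → rabolaf) add the prefix ra-.
The other patterns: stems whose last vowel is 'o' repeat the first consonant+vowel as a prefix; stems whose last vowel is 'e' change the last vowel to 'a'; stems whose last vowel is 'i' or 'u' delete the last vowel and add -ob.
So zuwdehmaf → razuwdehmaf.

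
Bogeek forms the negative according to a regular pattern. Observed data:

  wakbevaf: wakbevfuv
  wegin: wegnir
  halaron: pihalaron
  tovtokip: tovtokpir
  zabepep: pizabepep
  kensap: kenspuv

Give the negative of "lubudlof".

"lubudlof" has last vowel 'o'. The one such stem in the data (halaron → pihalaron) adds the prefix pi-, so the same rule applies.
So lubudlof → pilubudlof.

pilubudlof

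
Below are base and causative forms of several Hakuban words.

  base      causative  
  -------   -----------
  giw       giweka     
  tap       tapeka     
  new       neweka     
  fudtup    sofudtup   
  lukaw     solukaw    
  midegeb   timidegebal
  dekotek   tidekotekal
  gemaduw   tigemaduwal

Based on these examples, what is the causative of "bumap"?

tap and fudtup both end in -p yet inflect differently (tapeka, sofudtup), so the final letter is not what conditions the rule; the number of vowels is.
"bumap" has 2 vowels. The stems with 2 vowels (fudtup → sofudtup, lukaw → solukaw) add the prefix so-.
So bumap → sobumap.

sobumap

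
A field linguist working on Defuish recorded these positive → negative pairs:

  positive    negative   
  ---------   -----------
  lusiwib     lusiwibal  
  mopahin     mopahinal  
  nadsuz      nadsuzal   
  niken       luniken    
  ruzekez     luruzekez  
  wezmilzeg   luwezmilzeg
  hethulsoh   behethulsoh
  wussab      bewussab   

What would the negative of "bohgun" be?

mopahin and niken both end in -n yet inflect differently (mopahinal, luniken), so the final letter is not what conditions the rule; the last vowel is.
"bohgun" has last vowel 'u'. The one such stem in the data (nadsuz → nadsuzal) adds -al, so the same rule applies.
The other patterns: stems whose last vowel is 'e' add the prefix lu-; stems whose last vowel is 'a' or 'o' add the prefix be-.
So bohgun → bohgunal.

bohgunal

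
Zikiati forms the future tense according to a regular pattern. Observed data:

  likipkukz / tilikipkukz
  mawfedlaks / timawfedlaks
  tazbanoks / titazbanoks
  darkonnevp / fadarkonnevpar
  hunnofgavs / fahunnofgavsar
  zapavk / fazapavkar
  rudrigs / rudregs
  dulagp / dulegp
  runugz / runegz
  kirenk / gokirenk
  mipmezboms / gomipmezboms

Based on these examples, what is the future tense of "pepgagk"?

mawfedlaks and hunnofgavs both end in -s yet inflect differently (timawfedlaks, fahunnofgavsar), so the final letter is not what conditions the rule; the second-to-last letter is.
"pepgagk" has second-to-last letter 'g'. The stems whose second-to-last letter is 'g' (rudrigs → rudregs, dulagp → dulegp, runugz → runegz) change the last vowel to 'e'.
So pepgagk → pepgegk.

pepgegk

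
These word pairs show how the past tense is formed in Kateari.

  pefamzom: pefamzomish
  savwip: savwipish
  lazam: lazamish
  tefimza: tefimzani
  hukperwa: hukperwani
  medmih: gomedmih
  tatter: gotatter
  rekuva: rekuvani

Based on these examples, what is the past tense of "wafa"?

lazam and rekuva both have last vowel 'a' yet inflect differently (lazamish, rekuvani), so the last vowel is not what conditions the rule; the final letter is.
"wafa" ends in -a. The stems ending in -a (rekuva → rekuvani, hukperwa → hukperwani, tefimza → tefimzani) drop the final letter and add -ani.
So wafa → wafani.

wafani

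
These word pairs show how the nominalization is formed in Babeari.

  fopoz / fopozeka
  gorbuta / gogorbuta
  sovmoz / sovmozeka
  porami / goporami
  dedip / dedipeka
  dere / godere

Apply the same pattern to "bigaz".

bigazeka

porami and dedip both have last vowel 'i' yet inflect differently (goporami, dedipeka), so the last vowel is not what conditions the rule; whether the stem ends in a vowel or a consonant is.
"bigaz" ends in a consonant. The stems ending in a consonant (fopoz → fopozeka, dedip → dedipeka, sovmoz → sovmozeka) add -eka.
So bigaz → bigazeka.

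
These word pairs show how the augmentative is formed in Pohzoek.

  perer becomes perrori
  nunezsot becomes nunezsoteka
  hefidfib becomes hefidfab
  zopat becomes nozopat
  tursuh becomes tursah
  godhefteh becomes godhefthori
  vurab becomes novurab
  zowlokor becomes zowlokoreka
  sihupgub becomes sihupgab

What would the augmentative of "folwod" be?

folwodeka

nunezsot and zopat both end in -t yet inflect differently (nunezsoteka, nozopat), so the final letter is not what conditions the rule; the last vowel is.
"folwod" has last vowel 'o'. The stems whose last vowel is 'o' (zowlokor → zowlokoreka, nunezsot → nunezsoteka) add -eka.
The other patterns: stems whose last vowel is 'a' add the prefix no-; stems whose last vowel is 'e' delete the last vowel and add -ori; stems whose last vowel is 'i' or 'u' change the last vowel to 'a'.
So folwod → folwodeka.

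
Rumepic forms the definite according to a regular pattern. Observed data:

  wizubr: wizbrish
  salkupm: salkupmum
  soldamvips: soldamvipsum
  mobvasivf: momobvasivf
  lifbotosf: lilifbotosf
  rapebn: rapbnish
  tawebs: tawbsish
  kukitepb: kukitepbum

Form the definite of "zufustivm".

soldamvips and tawebs both end in -s yet inflect differently (soldamvipsum, tawbsish), so the final letter is not what conditions the rule; the second-to-last letter is.
"zufustivm" has second-to-last letter 'v'. The one such stem in the data (mobvasivf → momobvasivf) repeats the first consonant+vowel as a prefix (as does lifbotosf), so the same rule applies.
So zufustivm → zuzufustivm.

zuzufustivm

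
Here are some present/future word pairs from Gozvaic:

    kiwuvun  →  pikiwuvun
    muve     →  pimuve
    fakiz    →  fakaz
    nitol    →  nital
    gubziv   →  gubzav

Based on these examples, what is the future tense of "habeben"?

pihabeben

muve and fakiz both have 2 vowels yet inflect differently (pimuve, fakaz), so the number of vowels is not what conditions the rule; the final letter is.
"habeben" ends in -n. The one such stem in the data (kiwuvun → pikiwuvun) adds the prefix pi-, so the same rule applies.
The other pattern: stems ending in -l, -v or -z change the last vowel to 'a'.
So habeben → pihabeben.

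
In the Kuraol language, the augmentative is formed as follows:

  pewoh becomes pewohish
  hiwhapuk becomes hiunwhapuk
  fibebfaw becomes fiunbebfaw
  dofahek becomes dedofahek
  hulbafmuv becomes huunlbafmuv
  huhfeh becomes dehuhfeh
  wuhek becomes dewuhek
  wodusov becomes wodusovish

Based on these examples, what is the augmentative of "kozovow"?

kozovowish

"kozovow" has last vowel 'o'. The stems whose last vowel is 'o' (pewoh → pewohish, wodusov → wodusovish) add -ish.
So kozovow → kozovowish.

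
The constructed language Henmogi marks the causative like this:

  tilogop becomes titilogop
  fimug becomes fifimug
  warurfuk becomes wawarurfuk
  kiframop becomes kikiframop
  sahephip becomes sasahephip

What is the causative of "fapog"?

Every pair shown (tilogop → titilogop, fimug → fifimug, warurfuk → wawarurfuk, …) follows the same rule: repeat the first consonant+vowel as a prefix.
So fapog → fafapog.

fafapog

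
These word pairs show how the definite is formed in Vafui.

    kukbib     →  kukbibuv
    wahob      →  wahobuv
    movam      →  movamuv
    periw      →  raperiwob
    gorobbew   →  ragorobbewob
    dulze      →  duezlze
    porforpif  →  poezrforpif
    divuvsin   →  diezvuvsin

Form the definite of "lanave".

kukbib and periw both have last vowel 'i' yet inflect differently (kukbibuv, raperiwob), so the last vowel is not what conditions the rule; the final letter is.
"lanave" ends in -e. The one such stem in the data (dulze → duezlze) inserts -ez- after the first vowel (as do porforpif, divuvsin), so the same rule applies.
So lanave → laeznave.

laeznave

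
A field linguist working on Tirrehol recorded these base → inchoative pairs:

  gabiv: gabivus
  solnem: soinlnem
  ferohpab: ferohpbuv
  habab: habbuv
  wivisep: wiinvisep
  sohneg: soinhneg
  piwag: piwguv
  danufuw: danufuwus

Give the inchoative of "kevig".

piwag and sohneg both end in -g yet inflect differently (piwguv, soinhneg), so the final letter is not what conditions the rule; the last vowel is.
"kevig" has last vowel 'i'. The one such stem in the data (gabiv → gabivus) adds -us, so the same rule applies.
The other patterns: stems whose last vowel is 'a' delete the last vowel and add -uv; stems whose last vowel is 'e' insert -in- after the first vowel.
So kevig → kevigus.

kevigus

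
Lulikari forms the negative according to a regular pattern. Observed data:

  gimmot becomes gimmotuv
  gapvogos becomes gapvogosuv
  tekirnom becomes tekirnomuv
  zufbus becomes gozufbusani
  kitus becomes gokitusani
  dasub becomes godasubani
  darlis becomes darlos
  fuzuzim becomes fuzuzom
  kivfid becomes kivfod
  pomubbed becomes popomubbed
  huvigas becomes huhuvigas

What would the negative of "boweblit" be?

boweblot

"boweblit" has last vowel 'i'. The stems whose last vowel is 'i' (darlis → darlos, fuzuzim → fuzuzom, kivfid → kivfod) change the last vowel to 'o'.
So boweblit → boweblot.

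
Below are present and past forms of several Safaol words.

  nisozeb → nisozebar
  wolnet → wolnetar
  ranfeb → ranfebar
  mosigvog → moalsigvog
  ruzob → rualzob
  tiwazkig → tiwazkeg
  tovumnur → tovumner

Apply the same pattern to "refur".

nisozeb and ruzob both end in -b yet inflect differently (nisozebar, rualzob), so the final letter is not what conditions the rule; the last vowel is.
"refur" has last vowel 'u'. The one such stem in the data (tovumnur → tovumner) changes the last vowel to 'e' (as does tiwazkig), so the same rule applies.
The other patterns: stems whose last vowel is 'e' add -ar; stems whose last vowel is 'o' insert -al- after the first vowel.
So refur → refer.

refer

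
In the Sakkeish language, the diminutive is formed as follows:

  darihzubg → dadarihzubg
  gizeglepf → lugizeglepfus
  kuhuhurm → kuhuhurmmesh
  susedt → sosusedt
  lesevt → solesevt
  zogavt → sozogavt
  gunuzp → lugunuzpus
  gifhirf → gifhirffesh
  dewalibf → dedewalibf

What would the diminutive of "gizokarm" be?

gizokarmmesh

dewalibf and gifhirf both end in -f yet inflect differently (dedewalibf, gifhirffesh), so the final letter is not what conditions the rule; the second-to-last letter is.
"gizokarm" has second-to-last letter 'r'. The stems whose second-to-last letter is 'r' (gifhirf → gifhirffesh, kuhuhurm → kuhuhurmmesh) double the final consonant and add -esh.
So gizokarm → gizokarmmesh.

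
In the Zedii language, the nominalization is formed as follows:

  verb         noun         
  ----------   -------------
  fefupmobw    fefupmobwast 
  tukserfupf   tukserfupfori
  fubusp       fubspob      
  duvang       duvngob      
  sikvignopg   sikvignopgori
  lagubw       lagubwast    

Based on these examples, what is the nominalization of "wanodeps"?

duvang and sikvignopg both end in -g yet inflect differently (duvngob, sikvignopgori), so the final letter is not what conditions the rule; the second-to-last letter is.
"wanodeps" has second-to-last letter 'p'. The stems whose second-to-last letter is 'p' (tukserfupf → tukserfupfori, sikvignopg → sikvignopgori) add -ori.
The other patterns: stems whose second-to-last letter is 'b' add -ast; stems whose second-to-last letter is 'n' or 's' delete the last vowel and add -ob.
So wanodeps → wanodepsori.

wanodepsori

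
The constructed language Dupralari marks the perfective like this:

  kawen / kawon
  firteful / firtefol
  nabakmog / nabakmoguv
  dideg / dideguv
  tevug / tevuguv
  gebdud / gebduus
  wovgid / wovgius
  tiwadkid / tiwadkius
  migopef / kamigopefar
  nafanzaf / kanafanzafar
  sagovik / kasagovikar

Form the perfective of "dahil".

kawen and dideg both have last vowel 'e' yet inflect differently (kawon, dideguv), so the last vowel is not what conditions the rule; the final letter is.
"dahil" ends in -l. The one such stem in the data (firteful → firtefol) changes the last vowel to 'o' (as does kawen), so the same rule applies.
So dahil → dahol.

dahol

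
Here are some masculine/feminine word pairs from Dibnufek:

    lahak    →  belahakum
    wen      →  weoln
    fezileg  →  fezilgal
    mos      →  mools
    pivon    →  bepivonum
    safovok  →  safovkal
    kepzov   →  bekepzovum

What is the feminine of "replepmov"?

replepmval

wen and pivon both end in -n yet inflect differently (weoln, bepivonum), so the final letter is not what conditions the rule; the number of vowels is.
"replepmov" has 3 vowels. The stems with 3 vowels (safovok → safovkal, fezileg → fezilgal) delete the last vowel and add -al.
So replepmov → replepmval.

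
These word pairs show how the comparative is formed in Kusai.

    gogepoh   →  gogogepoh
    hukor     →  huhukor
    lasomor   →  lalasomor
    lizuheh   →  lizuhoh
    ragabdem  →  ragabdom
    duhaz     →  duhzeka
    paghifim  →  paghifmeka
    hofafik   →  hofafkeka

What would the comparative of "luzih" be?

gogepoh and lizuheh both end in -h yet inflect differently (gogogepoh, lizuhoh), so the final letter is not what conditions the rule; the last vowel is.
"luzih" has last vowel 'i'. The stems whose last vowel is 'i' (paghifim → paghifmeka, hofafik → hofafkeka) delete the last vowel and add -eka.
The other patterns: stems whose last vowel is 'o' repeat the first consonant+vowel as a prefix; stems whose last vowel is 'e' change the last vowel to 'o'.
So luzih → luzheka.

luzheka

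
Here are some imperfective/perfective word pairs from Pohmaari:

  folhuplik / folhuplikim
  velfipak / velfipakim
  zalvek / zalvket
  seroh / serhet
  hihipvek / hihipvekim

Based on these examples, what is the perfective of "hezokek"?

zalvek and hihipvek both end in -k yet inflect differently (zalvket, hihipvekim), so the final letter is not what conditions the rule; the number of vowels is.
"hezokek" has 3 vowels. The stems with 3 vowels (hihipvek → hihipvekim, velfipak → velfipakim, folhuplik → folhuplikim) add -im.
So hezokek → hezokekim.

hezokekim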